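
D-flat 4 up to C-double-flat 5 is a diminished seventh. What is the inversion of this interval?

augmented second

Interval numbers invert to sum to nine: 7 + 2 = 9, so a seventh inverts to a second.
Quality inverts too: diminished becomes augmented. That makes the inversion an augmented second.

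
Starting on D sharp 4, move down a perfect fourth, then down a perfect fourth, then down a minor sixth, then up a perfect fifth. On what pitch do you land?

Down a perfect fourth from D#4: A#3 (5 semitones down).
A#3 down a perfect fourth → E#3 (5 semitones).
E#3 down a minor sixth → G##2 (8 semitones).
Up a perfect fifth from G##2: D##3 (7 semitones up).

D double-sharp 3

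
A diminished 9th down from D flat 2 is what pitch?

C sharp 1

Two letters down from D (plus an octave) reaches C.
A diminished ninth is 12 semitones; 12 semitones down from Db2 gives C#1.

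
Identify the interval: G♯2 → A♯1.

minor seventh

Descending from G#2 to A#1 is the same interval as ascending A#1 to G#2.
A to G spans seven letter names (A-B-C-D-E-F-G) — that makes it a seventh of some quality.
At 10 semitones, A#1→G#2 falls one short of a major seventh: minor.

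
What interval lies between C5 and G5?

perfect fifth

C to G spans five letter names (C-D-E-F-G), so the interval is some kind of fifth.
C5 to G5 is 7 semitones, matching the perfect fifth exactly, so the quality is perfect.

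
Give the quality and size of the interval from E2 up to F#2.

major second

E to F spans two letter names (E-F), so the interval is some kind of second.
Counting semitones, E2→F#2 is 2, which is the major second.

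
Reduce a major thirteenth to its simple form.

major 6th

Each octave removed subtracts seven from the number: 13 − 7 = 6.
Quality carries through unchanged, so the simple form is a major sixth.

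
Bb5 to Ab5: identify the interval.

major second

Descending from Bb5 to Ab5 is the same interval as ascending Ab5 to Bb5.
A to B spans two letter names (A-B): a second.
Counting semitones, Ab5→Bb5 is 2, which is the major second.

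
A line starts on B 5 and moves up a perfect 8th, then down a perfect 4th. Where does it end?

A perfect octave up from B5 is B6.
A perfect fourth down from B6 is F#6.

F sharp 6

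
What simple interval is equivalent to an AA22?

AA8

Each octave removed subtracts seven from the number: 22 − 14 = 8.
So a doubly augmented twenty-second is 2 octaves plus a doubly augmented octave. The quality is unchanged.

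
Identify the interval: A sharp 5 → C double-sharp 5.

Descending from A#5 to C##5 is the same interval as ascending C##5 to A#5.
C to A spans six letter names (C-D-E-F-G-A) — that makes it a sixth of some quality.
C##5 to A#5 is 8 semitones, a half step short of the major sixth (9), so this is minor.

minor sixth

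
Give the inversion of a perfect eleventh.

First reduce the compound perfect eleventh to its simple form, a perfect fourth.
Interval numbers invert to sum to nine: 4 + 5 = 9, so a fourth inverts to a fifth.
The quality also flips — perfect stays perfect — giving a perfect fifth.

perfect fifth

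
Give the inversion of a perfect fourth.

Inverted interval numbers add to nine, so a fourth pairs with a fifth (4 + 5 = 9).
The quality also flips — perfect stays perfect — giving a perfect fifth.

P5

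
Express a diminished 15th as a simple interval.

Each octave removed subtracts seven from the number: 15 − 7 = 8.
So a diminished fifteenth is an octave plus a diminished octave. The quality is unchanged.

d8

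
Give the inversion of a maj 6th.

Inverted interval numbers add to nine, so a sixth pairs with a third (6 + 3 = 9).
And major becomes minor under inversion, so we get a minor third.

minor 3rd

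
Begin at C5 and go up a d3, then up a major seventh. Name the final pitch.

Up a diminished third from C5: Ebb5 (2 semitones up).
Ebb5 up a major seventh → Db6 (11 semitones).

Db6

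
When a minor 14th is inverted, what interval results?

First reduce the compound minor fourteenth to its simple form, a minor seventh.
Inverted interval numbers add to nine, so a seventh pairs with a second (7 + 2 = 9).
The quality also flips — minor becomes major — giving a major second.

M2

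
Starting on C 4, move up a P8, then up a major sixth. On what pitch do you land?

C4 up a perfect octave → C5 (12 semitones).
C5 up a major sixth → A5 (9 semitones).

A 5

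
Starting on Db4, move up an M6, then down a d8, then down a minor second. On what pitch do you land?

A#3

Db4 up a major sixth → Bb4 (9 semitones).
A diminished octave down from Bb4 is B3.
A minor second down from B3 is A#3.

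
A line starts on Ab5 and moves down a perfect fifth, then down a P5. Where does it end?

Gb4

Ab5 down a perfect fifth → Db5 (7 semitones).
Db5 down a perfect fifth → Gb4 (7 semitones).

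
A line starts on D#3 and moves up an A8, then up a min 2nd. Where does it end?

An augmented octave up from D#3 is D##4.
Up a minor second from D##4: E#4 (1 semitone up).

E#4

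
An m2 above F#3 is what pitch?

Two letter names up from F: G.
A minor second is 1 semitone; 1 semitone up from F#3 gives G3.

G3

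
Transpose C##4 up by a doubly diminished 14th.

Bb5

The fourteenth's letter: C up seven letter names plus an octave → B.
A doubly diminished fourteenth spans 20 semitones, so from C##4 the target pitch is Bb5.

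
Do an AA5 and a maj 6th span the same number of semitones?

Yes

Both span 9 semitones: a doubly augmented fifth and a major sixth are the same chromatic distance.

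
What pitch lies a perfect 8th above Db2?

Db3

For an octave the letter name doesn't change: still D, an octave up.
A perfect octave spans 12 semitones, so from Db2 the target pitch is Db3.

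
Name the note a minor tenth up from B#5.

Three letters up from B (plus an octave) reaches D.
A minor tenth is 15 semitones; 15 semitones up from B#5 gives D#7.

D#7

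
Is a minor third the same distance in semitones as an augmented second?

A minor third spans 3 semitones, and an augmented second also spans 3 semitones — they're enharmonic.

Yes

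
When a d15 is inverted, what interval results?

First reduce the compound diminished fifteenth to its simple form, a diminished octave.
The rule of nine gives the new number: 9 − 8 = 1, so an octave becomes a unison.
Quality inverts too: diminished becomes augmented. That makes the inversion an augmented unison.

augmented 1st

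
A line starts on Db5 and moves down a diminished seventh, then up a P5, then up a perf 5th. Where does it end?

A diminished seventh down from Db5 is E4.
A perfect fifth up from E4 is B4.
A perfect fifth up from B4 is F#5.

F#5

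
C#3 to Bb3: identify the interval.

C to B spans seven letter names (C-D-E-F-G-A-B) — that makes it a seventh of some quality.
C#3 to Bb3 spans 9 semitones — two semitones narrower than the major seventh (11) — giving a diminished seventh.

diminished 7th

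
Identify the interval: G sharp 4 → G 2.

A15

Descending from G#4 to G2 is the same interval as ascending G2 to G#4.
G to G is the same letter name, plus 2 octaves — that makes it a fifteenth of some quality.
The perfect fifteenth is 24 semitones; here we have 25, one semitone wider: augmented.
(Equivalently, a compound augmented octave: an augmented octave plus an octave.)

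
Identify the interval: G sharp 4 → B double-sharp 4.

augmented third

G to B spans three letter names (G-A-B): a third.
A major third would be 4 semitones; G#4 to B##4 is 5, one semitone wider, so the interval is augmented.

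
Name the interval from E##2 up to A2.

dd4

E to A spans four letter names (E-F-G-A), so the interval is some kind of fourth.
E##2 to A2 spans 3 semitones — two semitones narrower than the perfect fourth (5) — giving a doubly diminished fourth.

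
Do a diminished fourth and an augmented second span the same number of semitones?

A diminished fourth is 4 semitones but an augmented second is 3 semitones — different sizes.

No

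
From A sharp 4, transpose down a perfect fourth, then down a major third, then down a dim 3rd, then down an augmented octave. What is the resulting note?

A#4 down a perfect fourth → E#4 (5 semitones).
Down a major third from E#4: C#4 (4 semitones down).
Down a diminished third from C#4: A##3 (2 semitones down).
Down an augmented octave from A##3: A#2 (13 semitones down).

A sharp 2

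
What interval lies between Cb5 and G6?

augmented twelfth

C to G spans five letter names (C-D-E-F-G), plus an octave — that makes it a twelfth of some quality.
The perfect twelfth is 19 semitones; here we have 20, one semitone wider: augmented.
(Equivalently, a compound augmented fifth: an augmented fifth plus an octave.)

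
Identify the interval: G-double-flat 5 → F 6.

A7

G to F spans seven letter names (G-A-B-C-D-E-F): a seventh.
Gbb5 to F6 spans 12 semitones — one semitone wider than the major seventh (11) — giving an augmented seventh.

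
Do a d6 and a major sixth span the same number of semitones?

No

7 semitones (diminished sixth) vs 9 semitones (major sixth): not equal.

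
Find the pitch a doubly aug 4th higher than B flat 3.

The fourth takes the letter from B up to E.
Moving 7 semitones up from Bb3 (the size of a doubly augmented fourth) reaches E#4.

E sharp 4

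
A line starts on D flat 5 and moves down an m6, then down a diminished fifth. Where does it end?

Db5 down a minor sixth → F4 (8 semitones).
Down a diminished fifth from F4: B3 (6 semitones down).

B 3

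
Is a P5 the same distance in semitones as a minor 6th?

A perfect fifth spans 7 semitones; a minor sixth spans 8 semitones. They differ by 1.

No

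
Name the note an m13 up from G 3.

The thirteenth's letter: G up six letter names plus an octave → E.
Moving 20 semitones up from G3 (the size of a minor thirteenth) reaches Eb5.

E-flat 5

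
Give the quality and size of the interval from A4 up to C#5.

A to C spans three letter names (A-B-C) — that makes it a third of some quality.
Counting semitones, A4→C#5 is 4, which is the major third.

major 3rd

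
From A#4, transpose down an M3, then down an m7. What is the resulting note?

G#3

Down a major third from A#4: F#4 (4 semitones down).
Down a minor seventh from F#4: G#3 (10 semitones down).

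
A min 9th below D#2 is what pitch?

C##1

Two letters down from D (plus an octave) reaches C.
A minor ninth spans 13 semitones, so from D#2 the target pitch is C##1.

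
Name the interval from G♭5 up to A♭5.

M2

G to A spans two letter names (G-A): a second.
Gb5 to Ab5 is 2 semitones, matching the major second exactly, so the quality is major.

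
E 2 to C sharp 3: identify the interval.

major 6th

E to C spans six letter names (E-F-G-A-B-C): a sixth.
E2 to C#3 is 9 semitones, matching the major sixth exactly, so the quality is major.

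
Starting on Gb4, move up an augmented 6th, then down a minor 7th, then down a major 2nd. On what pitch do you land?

Gb4 up an augmented sixth → E5 (10 semitones).
Down a minor seventh from E5: F#4 (10 semitones down).
F#4 down a major second → E4 (2 semitones).

E4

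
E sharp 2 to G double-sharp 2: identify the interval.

major 3rd

E to G spans three letter names (E-F-G): a third.
Counting semitones, E#2→G##2 is 4, which is the major third.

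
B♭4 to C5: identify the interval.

major second

B to C spans two letter names (B-C), so the interval is some kind of second.
Counting semitones, Bb4→C5 is 2, which is the major second.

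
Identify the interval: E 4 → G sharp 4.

E to G spans three letter names (E-F-G), so the interval is some kind of third.
E4 to G#4 is 4 semitones, matching the major third exactly, so the quality is major.

major third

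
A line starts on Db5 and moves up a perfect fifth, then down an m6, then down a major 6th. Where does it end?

Eb4

Db5 up a perfect fifth → Ab5 (7 semitones).
Down a minor sixth from Ab5: C5 (8 semitones down).
C5 down a major sixth → Eb4 (9 semitones).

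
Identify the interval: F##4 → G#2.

major fourteenth

Descending from F##4 to G#2 is the same interval as ascending G#2 to F##4.
G to F spans seven letter names (G-A-B-C-D-E-F), plus an octave, so the interval is some kind of fourteenth.
The major fourteenth spans 23 semitones, and G#2 to F##4 is exactly 23 semitones — so this is a major fourteenth.
(Equivalently, a compound major seventh: a major seventh plus an octave.)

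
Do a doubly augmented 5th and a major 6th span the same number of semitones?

Yes

Both span 9 semitones: a doubly augmented fifth and a major sixth are the same chromatic distance.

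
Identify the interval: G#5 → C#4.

P12

Descending from G#5 to C#4 is the same interval as ascending C#4 to G#5.
C to G spans five letter names (C-D-E-F-G), plus an octave — that makes it a twelfth of some quality.
Counting semitones, C#4→G#5 is 19, which is the perfect twelfth.
(Equivalently, a compound perfect fifth: a perfect fifth plus an octave.)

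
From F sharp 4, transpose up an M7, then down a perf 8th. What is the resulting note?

E sharp 4

F#4 up a major seventh → E#5 (11 semitones).
Down a perfect octave from E#5: E#4 (12 semitones down).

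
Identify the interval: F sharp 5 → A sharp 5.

major third

F to A spans three letter names (F-G-A): a third.
Counting semitones, F#5→A#5 is 4, which is the major third.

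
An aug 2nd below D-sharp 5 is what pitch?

The second takes the letter from D down to C.
An augmented second spans 3 semitones, so from D#5 the target pitch is C5.

C 5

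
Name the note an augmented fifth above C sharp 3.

G double-sharp 3

The fifth takes the letter from C up to G.
Moving 8 semitones up from C#3 (the size of an augmented fifth) reaches G##3.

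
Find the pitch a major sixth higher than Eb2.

C3

The sixth takes the letter from E up to C.
Moving 9 semitones up from Eb2 (the size of a major sixth) reaches C3.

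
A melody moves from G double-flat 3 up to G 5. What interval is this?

doubly augmented 15th

G to G is the same letter name, plus 2 octaves: a fifteenth.
Gbb3 to G5 spans 26 semitones — two semitones wider than the perfect fifteenth (24) — giving a doubly augmented fifteenth.
(Equivalently, a compound doubly augmented octave: a doubly augmented octave plus an octave.)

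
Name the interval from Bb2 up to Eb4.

P11

B to E spans four letter names (B-C-D-E), plus an octave, so the interval is some kind of eleventh.
Counting semitones, Bb2→Eb4 is 17, which is the perfect eleventh.
(Equivalently, a compound perfect fourth: a perfect fourth plus an octave.)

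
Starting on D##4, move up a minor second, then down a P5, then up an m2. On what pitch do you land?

A minor second up from D##4 is E#4.
A perfect fifth down from E#4 is A#3.
Up a minor second from A#3: B3 (1 semitone up).

B3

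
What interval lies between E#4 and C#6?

minor 13th

E to C spans six letter names (E-F-G-A-B-C), plus an octave: a thirteenth.
At 20 semitones, E#4→C#6 falls one short of a major thirteenth: minor.
(Equivalently, a compound minor sixth: a minor sixth plus an octave.)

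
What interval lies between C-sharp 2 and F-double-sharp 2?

C to F spans four letter names (C-D-E-F): a fourth.
A perfect fourth would be 5 semitones; C#2 to F##2 is 6, one semitone wider, so the interval is augmented.

augmented 4th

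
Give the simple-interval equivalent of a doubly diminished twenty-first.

dd7

Subtracting seven from the interval number removes an octave: 21 − 14 = 7.
Quality carries through unchanged, so the simple form is a doubly diminished seventh.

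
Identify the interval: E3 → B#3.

E to B spans five letter names (E-F-G-A-B), so the interval is some kind of fifth.
The perfect fifth is 7 semitones; here we have 8, one semitone wider: augmented.

augmented fifth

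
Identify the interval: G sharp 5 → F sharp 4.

Descending from G#5 to F#4 is the same interval as ascending F#4 to G#5.
F to G spans two letter names (F-G), plus an octave, so the interval is some kind of ninth.
Counting semitones, F#4→G#5 is 14, which is the major ninth.
(Equivalently, a compound major second: a major second plus an octave.)

major 9th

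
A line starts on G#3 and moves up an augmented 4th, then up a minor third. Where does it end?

E#4

G#3 up an augmented fourth → C##4 (6 semitones).
A minor third up from C##4 is E#4.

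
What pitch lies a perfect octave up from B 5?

B 6

An octave keeps the letter name B, an octave up from B.
Moving 12 semitones up from B5 (the size of a perfect octave) reaches B6.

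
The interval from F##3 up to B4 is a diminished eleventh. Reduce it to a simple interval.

Take out an octave (7 from the number): 11 − 7 = 4.
Quality carries through unchanged, so the simple form is a diminished fourth.

d4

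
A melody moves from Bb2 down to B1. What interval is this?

diminished 8th

Descending from Bb2 to B1 is the same interval as ascending B1 to Bb2.
B to B is the same letter name, plus an octave: an octave.
A perfect octave would be 12 semitones; B1 to Bb2 is 11, one semitone narrower, so the interval is diminished.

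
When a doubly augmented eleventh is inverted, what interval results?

doubly diminished fifth

First reduce the compound doubly augmented eleventh to its simple form, a doubly augmented fourth.
Inverted interval numbers add to nine, so a fourth pairs with a fifth (4 + 5 = 9).
The quality also flips — doubly augmented becomes doubly diminished — giving a doubly diminished fifth.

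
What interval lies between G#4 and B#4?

G to B spans three letter names (G-A-B): a third.
G#4 to B#4 is 4 semitones, matching the major third exactly, so the quality is major.

major third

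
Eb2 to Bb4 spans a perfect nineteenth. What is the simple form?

perfect 5th

Take out 2 octaves (14 from the number): 19 − 14 = 5.
So a perfect nineteenth is 2 octaves plus a perfect fifth. The quality is unchanged.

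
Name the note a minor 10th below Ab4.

F3

Counting three letter names plus an octave down from A lands on F.
Moving 15 semitones down from Ab4 (the size of a minor tenth) reaches F3.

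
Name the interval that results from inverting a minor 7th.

M2

Inverted interval numbers add to nine, so a seventh pairs with a second (7 + 2 = 9).
And minor becomes major under inversion, so we get a major second.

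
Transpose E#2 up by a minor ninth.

F#3

The ninth's letter: E up two letter names plus an octave → F.
A minor ninth spans 13 semitones, so from E#2 the target pitch is F#3.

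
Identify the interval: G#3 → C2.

Descending from G#3 to C2 is the same interval as ascending C2 to G#3.
C to G spans five letter names (C-D-E-F-G), plus an octave: a twelfth.
C2 to G#3 spans 20 semitones — one semitone wider than the perfect twelfth (19) — giving an augmented twelfth.
(Equivalently, a compound augmented fifth: an augmented fifth plus an octave.)

augmented twelfth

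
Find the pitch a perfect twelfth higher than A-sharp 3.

E-sharp 5

Five letters up from A (plus an octave) reaches E.
A perfect twelfth spans 19 semitones, so from A#3 the target pitch is E#5.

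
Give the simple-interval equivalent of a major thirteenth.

major sixth

Take out an octave (7 from the number): 13 − 7 = 6.
Quality carries through unchanged, so the simple form is a major sixth.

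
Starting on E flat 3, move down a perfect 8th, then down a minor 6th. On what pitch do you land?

A perfect octave down from Eb3 is Eb2.
A minor sixth down from Eb2 is G1.

G 1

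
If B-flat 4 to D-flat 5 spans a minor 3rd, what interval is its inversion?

Inverted interval numbers add to nine, so a third pairs with a sixth (3 + 6 = 9).
And minor becomes major under inversion, so we get a major sixth.

major sixth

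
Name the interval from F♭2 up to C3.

augmented fifth

F to C spans five letter names (F-G-A-B-C) — that makes it a fifth of some quality.
A perfect fifth would be 7 semitones; Fb2 to C3 is 8, one semitone wider, so the interval is augmented.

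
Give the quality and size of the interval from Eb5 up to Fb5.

E to F spans two letter names (E-F) — that makes it a second of some quality.
Eb5 to Fb5 is 1 semitone, a half step short of the major second (2), so this is minor.

m2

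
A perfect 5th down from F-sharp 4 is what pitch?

B 3

The fifth takes the letter from F down to B.
A perfect fifth spans 7 semitones, so from F#4 the target pitch is B3.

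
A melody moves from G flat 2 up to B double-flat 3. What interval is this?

G to B spans three letter names (G-A-B), plus an octave, so the interval is some kind of tenth.
Gb2 to Bbb3 is 15 semitones, a half step short of the major tenth (16), so this is minor.
(Equivalently, a compound minor third: a minor third plus an octave.)

minor tenth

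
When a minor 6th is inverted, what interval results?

Inverted interval numbers add to nine, so a sixth pairs with a third (6 + 3 = 9).
The quality also flips — minor becomes major — giving a major third.

major third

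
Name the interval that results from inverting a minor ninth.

major 7th

First reduce the compound minor ninth to its simple form, a minor second.
The rule of nine gives the new number: 9 − 2 = 7, so a second becomes a seventh.
And minor becomes major under inversion, so we get a major seventh.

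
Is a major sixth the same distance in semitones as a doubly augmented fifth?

Both span 9 semitones: a major sixth and a doubly augmented fifth are the same chromatic distance.

Yes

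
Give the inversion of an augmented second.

d7

The rule of nine gives the new number: 9 − 2 = 7, so a second becomes a seventh.
The quality also flips — augmented becomes diminished — giving a diminished seventh.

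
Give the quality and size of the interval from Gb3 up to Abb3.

minor second

G to A spans two letter names (G-A), so the interval is some kind of second.
A major second would be 2 semitones, but Gb3 to Abb3 is 1 — one semitone narrower, making it a minor second.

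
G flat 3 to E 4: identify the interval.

A6

G to E spans six letter names (G-A-B-C-D-E), so the interval is some kind of sixth.
Gb3 to E4 spans 10 semitones — one semitone wider than the major sixth (9) — giving an augmented sixth.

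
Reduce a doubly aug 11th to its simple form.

Take out an octave (7 from the number): 11 − 7 = 4.
Quality carries through unchanged, so the simple form is a doubly augmented fourth.

doubly augmented 4th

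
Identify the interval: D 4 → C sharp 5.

D to C spans seven letter names (D-E-F-G-A-B-C): a seventh.
Counting semitones, D4→C#5 is 11, which is the major seventh.

M7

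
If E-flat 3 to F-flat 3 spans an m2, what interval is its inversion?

major seventh

Interval numbers invert to sum to nine: 2 + 7 = 9, so a second inverts to a seventh.
Quality inverts too: minor becomes major. That makes the inversion a major seventh.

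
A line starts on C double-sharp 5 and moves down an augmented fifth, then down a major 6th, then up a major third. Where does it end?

C##5 down an augmented fifth → F#4 (8 semitones).
Down a major sixth from F#4: A3 (9 semitones down).
Up a major third from A3: C#4 (4 semitones up).

C sharp 4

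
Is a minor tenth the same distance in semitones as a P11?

A minor tenth spans 15 semitones; a perfect eleventh spans 17 semitones. They differ by 2.

No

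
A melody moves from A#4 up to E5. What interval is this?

A to E spans five letter names (A-B-C-D-E), so the interval is some kind of fifth.
A perfect fifth would be 7 semitones; A#4 to E5 is 6, one semitone narrower, so the interval is diminished.

d5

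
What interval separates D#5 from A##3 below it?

diminished eleventh

Descending from D#5 to A##3 is the same interval as ascending A##3 to D#5.
A to D spans four letter names (A-B-C-D), plus an octave, so the interval is some kind of eleventh.
A##3 to D#5 spans 16 semitones — one semitone narrower than the perfect eleventh (17) — giving a diminished eleventh.
(Equivalently, a compound diminished fourth: a diminished fourth plus an octave.)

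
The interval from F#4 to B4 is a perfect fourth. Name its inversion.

perfect 5th

Inverted interval numbers add to nine, so a fourth pairs with a fifth (4 + 5 = 9).
And perfect stays perfect under inversion, so we get a perfect fifth.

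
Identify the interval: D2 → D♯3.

augmented octave

D to D is the same letter name, plus an octave, so the interval is some kind of octave.
D2 to D#3 spans 13 semitones — one semitone wider than the perfect octave (12) — giving an augmented octave.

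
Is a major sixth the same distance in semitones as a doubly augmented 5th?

Yes

Both span 9 semitones: a major sixth and a doubly augmented fifth are the same chromatic distance.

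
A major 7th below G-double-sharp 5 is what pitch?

A-sharp 4

Counting seven letter names down from G lands on A.
A major seventh spans 11 semitones, so from G##5 the target pitch is A#4.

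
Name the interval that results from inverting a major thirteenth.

minor 3rd

First reduce the compound major thirteenth to its simple form, a major sixth.
Inverted interval numbers add to nine, so a sixth pairs with a third (6 + 3 = 9).
Quality inverts too: major becomes minor. That makes the inversion a minor third.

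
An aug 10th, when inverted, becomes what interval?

First reduce the compound augmented tenth to its simple form, an augmented third.
Inverted interval numbers add to nine, so a third pairs with a sixth (3 + 6 = 9).
Quality inverts too: augmented becomes diminished. That makes the inversion a diminished sixth.

diminished sixth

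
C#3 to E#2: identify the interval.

minor sixth

Descending from C#3 to E#2 is the same interval as ascending E#2 to C#3.
E to C spans six letter names (E-F-G-A-B-C), so the interval is some kind of sixth.
At 8 semitones, E#2→C#3 falls one short of a major sixth: minor.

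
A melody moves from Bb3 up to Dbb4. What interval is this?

B to D spans three letter names (B-C-D), so the interval is some kind of third.
Bb3 to Dbb4 spans 2 semitones — two semitones narrower than the major third (4) — giving a diminished third.

d3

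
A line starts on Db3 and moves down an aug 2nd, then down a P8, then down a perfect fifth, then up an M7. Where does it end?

Db3 down an augmented second → Cbb3 (3 semitones).
Down a perfect octave from Cbb3: Cbb2 (12 semitones down).
Cbb2 down a perfect fifth → Fbb1 (7 semitones).
A major seventh up from Fbb1 is Ebb2.

Ebb2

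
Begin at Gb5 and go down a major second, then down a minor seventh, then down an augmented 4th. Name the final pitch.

Gb5 down a major second → Fb5 (2 semitones).
Down a minor seventh from Fb5: Gb4 (10 semitones down).
Down an augmented fourth from Gb4: Dbb4 (6 semitones down).

Dbb4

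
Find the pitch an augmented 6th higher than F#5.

D##6

The sixth takes the letter from F up to D.
An augmented sixth spans 10 semitones, so from F#5 the target pitch is D##6.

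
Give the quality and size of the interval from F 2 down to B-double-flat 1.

augmented fifth

Descending from F2 to Bbb1 is the same interval as ascending Bbb1 to F2.
B to F spans five letter names (B-C-D-E-F), so the interval is some kind of fifth.
Bbb1 to F2 spans 8 semitones — one semitone wider than the perfect fifth (7) — giving an augmented fifth.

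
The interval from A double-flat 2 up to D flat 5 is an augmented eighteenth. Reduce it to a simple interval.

Each octave removed subtracts seven from the number: 18 − 14 = 4.
That makes an augmented eighteenth a compound augmented fourth — 2 octaves plus an augmented fourth.

augmented 4th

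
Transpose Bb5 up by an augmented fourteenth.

Counting seven letter names plus an octave up from B lands on A.
An augmented fourteenth spans 24 semitones, so from Bb5 the target pitch is A#7.

A#7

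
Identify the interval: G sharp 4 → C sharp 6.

P11

G to C spans four letter names (G-A-B-C), plus an octave: an eleventh.
G#4 to C#6 is 17 semitones, matching the perfect eleventh exactly, so the quality is perfect.
(Equivalently, a compound perfect fourth: a perfect fourth plus an octave.)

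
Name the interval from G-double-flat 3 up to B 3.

doubly augmented third

G to B spans three letter names (G-A-B) — that makes it a third of some quality.
Gbb3 to B3 spans 6 semitones — two semitones wider than the major third (4) — giving a doubly augmented third.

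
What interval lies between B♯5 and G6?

B to G spans six letter names (B-C-D-E-F-G) — that makes it a sixth of some quality.
The major sixth is 9 semitones; here we have 7, two semitones narrower: diminished.

diminished sixth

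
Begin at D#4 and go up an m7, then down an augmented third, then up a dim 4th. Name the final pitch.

Dbb5

Up a minor seventh from D#4: C#5 (10 semitones up).
Down an augmented third from C#5: Ab4 (5 semitones down).
A diminished fourth up from Ab4 is Dbb5.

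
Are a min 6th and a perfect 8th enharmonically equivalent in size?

No

A minor sixth is 8 semitones but a perfect octave is 12 semitones — different sizes.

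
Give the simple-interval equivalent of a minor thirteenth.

Subtracting seven from the interval number removes an octave: 13 − 7 = 6.
So a minor thirteenth is an octave plus a minor sixth. The quality is unchanged.

minor sixth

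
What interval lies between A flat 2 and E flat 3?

A to E spans five letter names (A-B-C-D-E), so the interval is some kind of fifth.
Ab2 to Eb3 is 7 semitones, matching the perfect fifth exactly, so the quality is perfect.

perfect 5th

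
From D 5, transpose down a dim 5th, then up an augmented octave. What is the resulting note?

G double-sharp 5

D5 down a diminished fifth → G#4 (6 semitones).
G#4 up an augmented octave → G##5 (13 semitones).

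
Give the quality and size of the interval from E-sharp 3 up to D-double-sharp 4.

E to D spans seven letter names (E-F-G-A-B-C-D), so the interval is some kind of seventh.
E#3 to D##4 is 11 semitones, matching the major seventh exactly, so the quality is major.

major seventh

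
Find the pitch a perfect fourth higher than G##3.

C##4

Four letter names up from G: C.
Moving 5 semitones up from G##3 (the size of a perfect fourth) reaches C##4.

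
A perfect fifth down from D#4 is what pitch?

G#3

Five letter names down from D: G.
Moving 7 semitones down from D#4 (the size of a perfect fifth) reaches G#3.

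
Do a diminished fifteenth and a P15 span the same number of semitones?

No

23 semitones (diminished fifteenth) vs 24 semitones (perfect fifteenth): not equal.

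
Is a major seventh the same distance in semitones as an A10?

A major seventh spans 11 semitones; an augmented tenth spans 17 semitones. They differ by 6.

No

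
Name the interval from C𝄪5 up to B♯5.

C to B spans seven letter names (C-D-E-F-G-A-B), so the interval is some kind of seventh.
At 10 semitones, C##5→B#5 falls one short of a major seventh: minor.

minor 7th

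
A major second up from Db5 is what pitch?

Eb5

The second takes the letter from D up to E.
A major second spans 2 semitones, so from Db5 the target pitch is Eb5.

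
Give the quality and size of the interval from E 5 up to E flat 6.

diminished octave

E to E is the same letter name, plus an octave, so the interval is some kind of octave.
E5 to Eb6 spans 11 semitones — one semitone narrower than the perfect octave (12) — giving a diminished octave.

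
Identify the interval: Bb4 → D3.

Descending from Bb4 to D3 is the same interval as ascending D3 to Bb4.
D to B spans six letter names (D-E-F-G-A-B), plus an octave — that makes it a thirteenth of some quality.
A major thirteenth would be 21 semitones, but D3 to Bb4 is 20 — one semitone narrower, making it a minor thirteenth.
(Equivalently, a compound minor sixth: a minor sixth plus an octave.)

minor 13th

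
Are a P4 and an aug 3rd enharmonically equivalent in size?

Both span 5 semitones: a perfect fourth and an augmented third are the same chromatic distance.

Yes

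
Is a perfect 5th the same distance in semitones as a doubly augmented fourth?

Both span 7 semitones: a perfect fifth and a doubly augmented fourth are the same chromatic distance.

Yes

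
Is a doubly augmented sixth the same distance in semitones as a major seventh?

A doubly augmented sixth = 11 semitones = a major seventh; enharmonically equal.

Yes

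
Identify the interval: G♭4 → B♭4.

major third

G to B spans three letter names (G-A-B): a third.
Counting semitones, Gb4→Bb4 is 4, which is the major third.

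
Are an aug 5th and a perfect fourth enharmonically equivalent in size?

No

An augmented fifth spans 8 semitones; a perfect fourth spans 5 semitones. They differ by 3.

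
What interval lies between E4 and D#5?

E to D spans seven letter names (E-F-G-A-B-C-D), so the interval is some kind of seventh.
The major seventh spans 11 semitones, and E4 to D#5 is exactly 11 semitones — so this is a major seventh.

major seventh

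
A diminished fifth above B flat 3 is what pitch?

The fifth takes the letter from B up to F.
A diminished fifth is 6 semitones; 6 semitones up from Bb3 gives Fb4.

F flat 4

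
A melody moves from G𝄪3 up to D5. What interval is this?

doubly diminished twelfth

G to D spans five letter names (G-A-B-C-D), plus an octave — that makes it a twelfth of some quality.
The perfect twelfth is 19 semitones; here we have 17, two semitones narrower: doubly diminished.
(Equivalently, a compound doubly diminished fifth: a doubly diminished fifth plus an octave.)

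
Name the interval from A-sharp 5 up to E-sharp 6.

perfect 5th

A to E spans five letter names (A-B-C-D-E) — that makes it a fifth of some quality.
Counting semitones, A#5→E#6 is 7, which is the perfect fifth.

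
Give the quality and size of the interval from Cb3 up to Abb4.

minor 13th

C to A spans six letter names (C-D-E-F-G-A), plus an octave, so the interval is some kind of thirteenth.
A major thirteenth would be 21 semitones, but Cb3 to Abb4 is 20 — one semitone narrower, making it a minor thirteenth.
(Equivalently, a compound minor sixth: a minor sixth plus an octave.)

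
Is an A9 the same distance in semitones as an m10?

Both span 15 semitones: an augmented ninth and a minor tenth are the same chromatic distance.

Yes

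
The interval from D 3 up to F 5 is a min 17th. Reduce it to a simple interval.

Take out 2 octaves (14 from the number): 17 − 14 = 3.
So a minor seventeenth is 2 octaves plus a minor third. The quality is unchanged.

minor 3rd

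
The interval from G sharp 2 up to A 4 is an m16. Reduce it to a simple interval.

minor second

Each octave removed subtracts seven from the number: 16 − 14 = 2.
Quality carries through unchanged, so the simple form is a minor second.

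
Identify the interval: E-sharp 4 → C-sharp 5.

m6

E to C spans six letter names (E-F-G-A-B-C): a sixth.
E#4 to C#5 is 8 semitones, a half step short of the major sixth (9), so this is minor.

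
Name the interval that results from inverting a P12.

First reduce the compound perfect twelfth to its simple form, a perfect fifth.
Interval numbers invert to sum to nine: 5 + 4 = 9, so a fifth inverts to a fourth.
The quality also flips — perfect stays perfect — giving a perfect fourth.

perfect fourth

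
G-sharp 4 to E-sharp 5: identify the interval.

major 6th

G to E spans six letter names (G-A-B-C-D-E): a sixth.
The major sixth spans 9 semitones, and G#4 to E#5 is exactly 9 semitones — so this is a major sixth.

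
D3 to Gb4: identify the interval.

D to G spans four letter names (D-E-F-G), plus an octave: an eleventh.
D3 to Gb4 spans 16 semitones — one semitone narrower than the perfect eleventh (17) — giving a diminished eleventh.
(Equivalently, a compound diminished fourth: a diminished fourth plus an octave.)

diminished eleventh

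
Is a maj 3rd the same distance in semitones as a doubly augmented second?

Both span 4 semitones: a major third and a doubly augmented second are the same chromatic distance.

Yes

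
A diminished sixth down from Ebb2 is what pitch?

G1

Counting six letter names down from E lands on G.
A diminished sixth is 7 semitones; 7 semitones down from Ebb2 gives G1.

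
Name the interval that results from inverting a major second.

minor 7th

The rule of nine gives the new number: 9 − 2 = 7, so a second becomes a seventh.
The quality also flips — major becomes minor — giving a minor seventh.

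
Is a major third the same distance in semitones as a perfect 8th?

A major third spans 4 semitones; a perfect octave spans 12 semitones. They differ by 8.

No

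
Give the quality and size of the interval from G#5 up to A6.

minor ninth

G to A spans two letter names (G-A), plus an octave, so the interval is some kind of ninth.
G#5 to A6 is 13 semitones, a half step short of the major ninth (14), so this is minor.
(Equivalently, a compound minor second: a minor second plus an octave.)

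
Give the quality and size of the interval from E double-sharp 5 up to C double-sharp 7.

E to C spans six letter names (E-F-G-A-B-C), plus an octave — that makes it a thirteenth of some quality.
A major thirteenth would be 21 semitones, but E##5 to C##7 is 20 — one semitone narrower, making it a minor thirteenth.
(Equivalently, a compound minor sixth: a minor sixth plus an octave.)

m13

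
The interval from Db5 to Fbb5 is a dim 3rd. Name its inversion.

Inverted interval numbers add to nine, so a third pairs with a sixth (3 + 6 = 9).
The quality also flips — diminished becomes augmented — giving an augmented sixth.

augmented sixth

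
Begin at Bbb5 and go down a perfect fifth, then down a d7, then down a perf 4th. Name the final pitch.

Down a perfect fifth from Bbb5: Ebb5 (7 semitones down).
Ebb5 down a diminished seventh → F4 (9 semitones).
A perfect fourth down from F4 is C4.

C4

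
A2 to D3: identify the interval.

perfect fourth

A to D spans four letter names (A-B-C-D) — that makes it a fourth of some quality.
Counting semitones, A2→D3 is 5, which is the perfect fourth.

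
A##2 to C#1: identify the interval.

Descending from A##2 to C#1 is the same interval as ascending C#1 to A##2.
C to A spans six letter names (C-D-E-F-G-A), plus an octave, so the interval is some kind of thirteenth.
A major thirteenth would be 21 semitones; C#1 to A##2 is 22, one semitone wider, so the interval is augmented.
(Equivalently, a compound augmented sixth: an augmented sixth plus an octave.)

augmented thirteenth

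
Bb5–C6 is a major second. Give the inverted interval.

minor seventh

Interval numbers invert to sum to nine: 2 + 7 = 9, so a second inverts to a seventh.
And major becomes minor under inversion, so we get a minor seventh.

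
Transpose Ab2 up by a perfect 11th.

Counting four letter names plus an octave up from A lands on D.
A perfect eleventh is 17 semitones; 17 semitones up from Ab2 gives Db4.

Db4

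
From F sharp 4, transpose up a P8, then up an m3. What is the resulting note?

A 5

F#4 up a perfect octave → F#5 (12 semitones).
F#5 up a minor third → A5 (3 semitones).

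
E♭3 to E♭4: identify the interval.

E to E is the same letter name, plus an octave, so the interval is some kind of octave.
The perfect octave spans 12 semitones, and Eb3 to Eb4 is exactly 12 semitones — so this is a perfect octave.

perfect octave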